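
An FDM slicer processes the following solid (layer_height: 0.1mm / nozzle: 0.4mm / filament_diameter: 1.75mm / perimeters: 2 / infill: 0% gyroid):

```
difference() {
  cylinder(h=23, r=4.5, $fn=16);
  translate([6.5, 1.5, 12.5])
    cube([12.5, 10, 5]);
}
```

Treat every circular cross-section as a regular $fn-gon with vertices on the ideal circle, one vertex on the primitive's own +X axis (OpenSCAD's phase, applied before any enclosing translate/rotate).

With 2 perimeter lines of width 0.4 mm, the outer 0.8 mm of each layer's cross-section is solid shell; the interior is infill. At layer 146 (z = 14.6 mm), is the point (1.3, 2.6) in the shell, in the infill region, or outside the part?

At z = 14.6 mm: the r=4.5 cylinder gives a regular 16-gon of circumradius 4.5 (constant along its height); the cube at (6.5, 1.5) (footprint 12.5×10) is included at this height; After the difference (first − rest): starting from the r=4.5 cylinder, the 12.5×10 cube at (6.5, 1.5) misses the remaining region (no effect) — 1 connected region. Overall, the cross-section is a single solid region. The nearest boundary edge runs (1.72, 4.16)→(3.18, 3.18); distance from the point to it = 1.53 mm. The point is inside the cross-section and 1.53 mm from the nearest boundary — more than the 0.8 mm shell width (2 × 0.4), so it's in the infill interior.

infill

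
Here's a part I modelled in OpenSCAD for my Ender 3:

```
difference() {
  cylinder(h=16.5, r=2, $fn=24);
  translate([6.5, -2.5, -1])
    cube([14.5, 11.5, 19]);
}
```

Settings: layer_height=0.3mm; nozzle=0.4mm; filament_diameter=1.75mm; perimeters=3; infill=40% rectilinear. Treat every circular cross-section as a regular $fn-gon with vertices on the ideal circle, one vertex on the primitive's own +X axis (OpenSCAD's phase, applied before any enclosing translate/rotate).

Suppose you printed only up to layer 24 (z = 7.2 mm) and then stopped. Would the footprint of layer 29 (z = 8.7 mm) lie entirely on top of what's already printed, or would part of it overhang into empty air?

Compare the two slices. At z = 7.2: the r=2 cylinder gives a regular 24-gon of circumradius 2 (constant along its height) (area = (24/2)·2.000²·sin(360°/24) = 12.42 mm²); the cube at (6.5, -2.5) is present — its section is the full 14.5×11.5 rectangle (area 166.75 mm²); After the difference (first − rest): starting from the r=2 cylinder (12.42 mm²), the 14.5×11.5 cube at (6.5, -2.5) misses the remaining region (no effect) — area = 12.42 mm². At z = 8.7: the r=2 cylinder contributes a regular 24-gon of circumradius 2 (area = (24/2)·2.000²·sin(360°/24) = 12.42 mm²); the 14.5×11.5 cube at (6.5, -2.5) contributes its full rectangle (area 166.75 mm²); Taking the first minus the rest: starting from the r=2 cylinder (12.42 mm²), the 14.5×11.5 cube at (6.5, -2.5) misses the remaining region (no effect) — area = 12.42 mm². Checking containment: the cross-section at z = 8.7 is a subset of the cross-section at z = 7.2.

entirely on top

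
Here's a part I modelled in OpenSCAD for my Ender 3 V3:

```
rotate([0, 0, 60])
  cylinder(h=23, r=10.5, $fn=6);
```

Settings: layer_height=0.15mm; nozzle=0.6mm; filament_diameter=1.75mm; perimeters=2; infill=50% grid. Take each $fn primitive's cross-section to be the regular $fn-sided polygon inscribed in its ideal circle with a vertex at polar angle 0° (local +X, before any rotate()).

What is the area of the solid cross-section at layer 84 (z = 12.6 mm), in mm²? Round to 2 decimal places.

At z = 12.6 mm: the cylinder: section is a regular 6-gon, circumradius r=10.5 (area = (6/2)·10.500²·sin(360°/6) = 286.44 mm²); (whole slice rotated 60° about Z — lengths, areas and connectivity unchanged). Overall, the cross-section is a single solid region. Net area = 286.44 mm².

286.44 mm²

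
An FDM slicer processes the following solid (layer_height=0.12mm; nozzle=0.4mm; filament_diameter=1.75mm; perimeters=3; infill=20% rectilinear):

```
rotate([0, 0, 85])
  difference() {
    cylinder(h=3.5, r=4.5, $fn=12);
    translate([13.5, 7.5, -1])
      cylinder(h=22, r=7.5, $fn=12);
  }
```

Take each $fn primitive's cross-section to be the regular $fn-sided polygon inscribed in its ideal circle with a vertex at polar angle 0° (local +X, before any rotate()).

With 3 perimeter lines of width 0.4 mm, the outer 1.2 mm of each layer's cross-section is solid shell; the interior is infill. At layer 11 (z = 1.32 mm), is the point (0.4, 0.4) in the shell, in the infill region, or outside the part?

infill

At z = 1.32 mm: the cylinder: section is a regular 12-gon, circumradius r=4.5; the r=7.5 cylinder at (13.5, 7.5) contributes a regular 12-gon of circumradius 7.5; Subtracting the remaining from the first: starting from the r=4.5 cylinder, the r=7.5 cylinder at (13.5, 7.5) misses the remaining region (no effect) — 1 connected region; (rotated 85° about Z; rotation is an isometry so areas/perimeters/island counts are preserved). Overall, the cross-section is a single solid region. Undo the 85° rotation: the query point maps to (0.433, -0.364) in the un-rotated model frame. The nearest boundary edge runs (3.90, -2.25)→(2.25, -3.90); distance from the point to it = 3.78 mm. The point is inside the cross-section and 3.78 mm from the nearest boundary — more than the 1.2 mm shell width (3 × 0.4), so it's in the infill interior.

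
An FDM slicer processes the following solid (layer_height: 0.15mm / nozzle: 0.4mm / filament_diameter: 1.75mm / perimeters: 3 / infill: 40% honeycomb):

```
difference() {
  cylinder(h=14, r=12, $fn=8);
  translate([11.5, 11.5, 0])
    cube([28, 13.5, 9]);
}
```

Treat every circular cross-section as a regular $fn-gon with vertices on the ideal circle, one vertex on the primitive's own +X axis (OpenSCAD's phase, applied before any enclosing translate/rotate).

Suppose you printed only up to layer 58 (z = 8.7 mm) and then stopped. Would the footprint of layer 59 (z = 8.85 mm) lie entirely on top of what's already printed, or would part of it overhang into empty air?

entirely on top

Compare the two slices. At z = 8.7: the r=12 cylinder contributes a regular 8-gon of circumradius 12 (area = (8/2)·12.000²·sin(360°/8) = 407.29 mm²); the 28×13.5 cube at (11.5, 11.5) contributes its full rectangle (area 378.00 mm²); Subtracting the remaining from the first: starting from the r=12 cylinder (407.29 mm²), the 28×13.5 cube at (11.5, 11.5) misses the remaining region (no effect) — area = 407.29 mm². At z = 8.85: the r=12 cylinder contributes a regular 8-gon of circumradius 12 (area = (8/2)·12.000²·sin(360°/8) = 407.29 mm²); the cube at (11.5, 11.5) is present — its section is the full 28×13.5 rectangle (area 378.00 mm²); Subtracting the remaining from the first: starting from the r=12 cylinder (407.29 mm²), the 28×13.5 cube at (11.5, 11.5) misses the remaining region (no effect) — area = 407.29 mm². Checking containment: the cross-section at z = 8.85 is a subset of the cross-section at z = 8.7.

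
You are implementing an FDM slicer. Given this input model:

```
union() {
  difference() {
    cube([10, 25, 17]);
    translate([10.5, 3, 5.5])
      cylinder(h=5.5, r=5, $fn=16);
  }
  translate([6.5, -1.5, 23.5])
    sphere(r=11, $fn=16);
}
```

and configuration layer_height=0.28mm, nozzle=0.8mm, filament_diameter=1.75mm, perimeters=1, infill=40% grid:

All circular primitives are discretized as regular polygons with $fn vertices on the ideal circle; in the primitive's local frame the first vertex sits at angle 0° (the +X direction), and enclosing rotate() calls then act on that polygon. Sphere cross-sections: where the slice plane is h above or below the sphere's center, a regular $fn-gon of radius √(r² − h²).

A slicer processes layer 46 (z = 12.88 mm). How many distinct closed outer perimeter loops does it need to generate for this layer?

At z = 12.88 mm: the cube is present — its section is the full 10×25 rectangle; the cylinder at (10.5, 3) is not intersected at this z (z outside [5.5, 11]); Taking the first minus the rest: none of the subtracted shapes is present at this height, so the 10×25 cube is unchanged — 1 connected region; the r=11 sphere at (6.5, -1.5) slices to a regular 16-gon of circumradius 2.866 (√(r²−h²) with h=10.62 from center); Merging all regions: the regions partially overlap (shared area 4.50 mm²), so overlapping operands fuse into one piece — 1 connected region. The result has 1 disconnected region.

1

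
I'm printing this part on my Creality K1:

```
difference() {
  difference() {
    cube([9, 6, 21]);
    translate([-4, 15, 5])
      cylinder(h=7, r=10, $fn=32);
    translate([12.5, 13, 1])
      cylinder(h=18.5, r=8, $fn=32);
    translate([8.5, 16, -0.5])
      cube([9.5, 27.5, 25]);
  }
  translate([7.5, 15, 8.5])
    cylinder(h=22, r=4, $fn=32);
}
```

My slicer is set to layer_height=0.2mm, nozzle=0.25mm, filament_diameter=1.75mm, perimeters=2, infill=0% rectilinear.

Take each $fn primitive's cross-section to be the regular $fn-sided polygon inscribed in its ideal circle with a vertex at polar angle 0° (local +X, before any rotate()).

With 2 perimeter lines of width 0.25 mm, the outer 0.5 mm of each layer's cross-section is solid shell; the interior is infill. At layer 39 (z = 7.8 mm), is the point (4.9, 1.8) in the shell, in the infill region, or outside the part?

At z = 7.8 mm: the cube is present — its section is the full 9×6 rectangle; the r=10 cylinder at (-4, 15) contributes a regular 32-gon of circumradius 10; the r=8 cylinder at (12.5, 13) contributes a regular 32-gon of circumradius 8; the cube at (8.5, 16) is present — its section is the full 9.5×27.5 rectangle; Subtracting the remaining from the first: starting from the 9×6 cube, the r=10 cylinder at (-4, 15) partially overlaps it — only the 0.02 mm² overlap (of its 312.14 mm²) is removed, clipping the outline; the r=8 cylinder at (12.5, 13) partially overlaps it — only the 0.02 mm² overlap (of its 199.77 mm²) is removed, clipping the outline; the 9.5×27.5 cube at (8.5, 16) misses the remaining region (no effect) — 1 connected region; the cylinder at (7.5, 15) is not intersected at this z (z outside [8.5, 30.5]); Subtracting the remaining from the first: none of the subtracted shapes is present at this height, so that combined region is unchanged — 1 connected region. Overall, the cross-section is a single solid region. The nearest boundary edge runs (9.00, 0.00)→(0.00, 0.00); distance from the point to it = 1.80 mm. The point is inside the cross-section and 1.80 mm from the nearest boundary — more than the 0.5 mm shell width (2 × 0.25), so it's in the infill interior.

infill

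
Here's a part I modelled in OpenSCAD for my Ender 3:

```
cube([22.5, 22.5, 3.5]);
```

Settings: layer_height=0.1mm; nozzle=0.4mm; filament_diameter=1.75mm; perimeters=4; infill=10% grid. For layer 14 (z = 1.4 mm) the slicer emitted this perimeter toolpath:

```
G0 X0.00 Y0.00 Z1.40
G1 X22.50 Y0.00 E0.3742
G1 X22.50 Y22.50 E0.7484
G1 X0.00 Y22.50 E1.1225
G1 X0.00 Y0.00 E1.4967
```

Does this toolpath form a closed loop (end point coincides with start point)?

yes

Start point (G0): (0.00, 0.00). End point (last G1): the path returns to the start — closed.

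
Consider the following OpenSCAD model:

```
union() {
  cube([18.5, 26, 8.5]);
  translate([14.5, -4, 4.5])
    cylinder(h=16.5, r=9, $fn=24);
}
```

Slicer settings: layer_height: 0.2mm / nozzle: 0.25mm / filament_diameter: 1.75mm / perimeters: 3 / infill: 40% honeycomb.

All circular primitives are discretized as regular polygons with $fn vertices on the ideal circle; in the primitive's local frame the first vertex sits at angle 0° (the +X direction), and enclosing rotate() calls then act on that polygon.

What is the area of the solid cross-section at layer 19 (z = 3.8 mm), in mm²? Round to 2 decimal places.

481.00 mm²

At z = 3.8 mm: the cube is present — its section is the full 18.5×26 rectangle (area 481.00 mm²); the cylinder at (14.5, -4) is not intersected at this z (z outside [4.5, 21]); Taking the union: only the 18.5×26 cube is present, so the union is just that shape — area = 481.00 mm². Overall, the cross-section is a single solid region. Net area = 481.00 mm².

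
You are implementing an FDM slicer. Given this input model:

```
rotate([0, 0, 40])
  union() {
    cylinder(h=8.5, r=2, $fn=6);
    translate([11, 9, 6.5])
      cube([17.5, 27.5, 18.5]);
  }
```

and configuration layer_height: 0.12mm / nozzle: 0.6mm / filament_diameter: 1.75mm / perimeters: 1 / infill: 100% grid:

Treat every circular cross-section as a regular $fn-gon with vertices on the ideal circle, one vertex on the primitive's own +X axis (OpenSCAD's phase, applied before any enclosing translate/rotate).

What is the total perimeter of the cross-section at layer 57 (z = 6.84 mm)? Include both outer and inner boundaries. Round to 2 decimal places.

At z = 6.84 mm: the r=2 cylinder contributes a regular 6-gon of circumradius 2 (perimeter = 2·6·2.000·sin(180°/6) = 12.00 mm); the cube at (11, 9) is present — its section is the full 17.5×27.5 rectangle (perimeter 90.00 mm); Combining (union): the 2 present regions are separate (no shared area or edge), so areas and boundary lengths simply add and each stays a separate island — boundary = 102.00 mm; (rotated 40° about Z; rotation is an isometry so areas/perimeters/island counts are preserved). Overall, the cross-section has 2 separate islands. Total boundary length (outer) = 102.00 mm.

102.00 mm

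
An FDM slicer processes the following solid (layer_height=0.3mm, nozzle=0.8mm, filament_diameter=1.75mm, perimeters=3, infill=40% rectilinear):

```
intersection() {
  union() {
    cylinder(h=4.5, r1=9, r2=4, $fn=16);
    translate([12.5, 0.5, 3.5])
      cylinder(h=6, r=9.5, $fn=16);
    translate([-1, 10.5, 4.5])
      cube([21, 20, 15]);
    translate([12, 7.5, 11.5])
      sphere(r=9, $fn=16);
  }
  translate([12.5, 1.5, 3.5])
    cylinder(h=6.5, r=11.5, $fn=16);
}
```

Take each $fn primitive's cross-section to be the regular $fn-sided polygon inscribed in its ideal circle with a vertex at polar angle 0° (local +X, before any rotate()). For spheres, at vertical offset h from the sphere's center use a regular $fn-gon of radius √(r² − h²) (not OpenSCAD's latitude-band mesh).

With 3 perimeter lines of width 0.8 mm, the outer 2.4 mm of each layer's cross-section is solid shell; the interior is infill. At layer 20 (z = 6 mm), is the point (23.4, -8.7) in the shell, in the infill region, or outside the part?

outside

At z = 6 mm: the cone is absent (z outside [0, 4.5]); the cylinder at (12.5, 0.5): section is a regular 16-gon, circumradius r=9.5; the cube at (-1, 10.5) (footprint 21×20) is included at this height; the sphere at (12, 7.5): section is a regular 16-gon, circumradius = √(r²−h²) = √(9²−5.5²) = 7.124; Merging all regions: the regions partially overlap (shared area 133.97 mm²), so overlapping operands fuse into one piece — 1 connected region; the cylinder at (12.5, 1.5): section is a regular 16-gon, circumradius r=11.5; Taking the intersection: the r=11.5 cylinder at (12.5, 1.5) partially overlaps that combined region; clipping to the common part keeps 319.80 mm² — 1 connected region. Overall, the cross-section is a single solid region. The nearest boundary edge runs (21.28, -3.14)→(19.22, -6.22); distance from the point to it = 4.86 mm. The point is not inside any of the regions above, so it lies outside the cross-section (4.86 mm from the nearest boundary).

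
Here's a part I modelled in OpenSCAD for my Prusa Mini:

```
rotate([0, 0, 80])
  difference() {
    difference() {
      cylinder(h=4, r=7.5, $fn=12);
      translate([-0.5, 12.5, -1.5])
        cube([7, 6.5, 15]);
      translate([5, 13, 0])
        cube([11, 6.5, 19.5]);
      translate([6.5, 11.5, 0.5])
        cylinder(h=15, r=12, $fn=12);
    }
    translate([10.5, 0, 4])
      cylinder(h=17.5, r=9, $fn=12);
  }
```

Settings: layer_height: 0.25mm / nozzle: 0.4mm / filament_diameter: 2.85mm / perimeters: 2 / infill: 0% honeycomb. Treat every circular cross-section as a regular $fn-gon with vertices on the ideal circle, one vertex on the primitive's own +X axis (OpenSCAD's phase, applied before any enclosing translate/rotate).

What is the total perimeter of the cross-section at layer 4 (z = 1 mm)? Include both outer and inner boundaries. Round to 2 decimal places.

At z = 1 mm: the r=7.5 cylinder gives a regular 12-gon of circumradius 7.5 (constant along its height) (perimeter = 2·12·7.500·sin(180°/12) = 46.59 mm); the 7×6.5 cube at (-0.5, 12.5) contributes its full rectangle (perimeter 27.00 mm); the cube at (5, 13) (footprint 11×6.5) is included at this height (perimeter 35.00 mm); the cylinder at (6.5, 11.5): section is a regular 12-gon, circumradius r=12 (perimeter = 2·12·12.000·sin(180°/12) = 74.54 mm); Subtracting the remaining from the first: starting from the r=7.5 cylinder, the 7×6.5 cube at (-0.5, 12.5) misses the remaining region (no effect); the 11×6.5 cube at (5, 13) misses the remaining region (no effect); the r=12 cylinder at (6.5, 11.5) partially overlaps it — only the 53.44 mm² overlap (of its 432.00 mm²) is removed, clipping the outline — boundary = 44.43 mm; the cylinder at (10.5, 0) is absent (z outside [4, 21.5]); Subtracting the remaining from the first: none of the subtracted shapes is present at this height, so that combined region is unchanged — boundary = 44.43 mm; (rotated 80° about Z; rotation is an isometry so areas/perimeters/island counts are preserved). Overall, the cross-section is a single solid region. Total boundary length (outer) = 44.43 mm.

44.43 mm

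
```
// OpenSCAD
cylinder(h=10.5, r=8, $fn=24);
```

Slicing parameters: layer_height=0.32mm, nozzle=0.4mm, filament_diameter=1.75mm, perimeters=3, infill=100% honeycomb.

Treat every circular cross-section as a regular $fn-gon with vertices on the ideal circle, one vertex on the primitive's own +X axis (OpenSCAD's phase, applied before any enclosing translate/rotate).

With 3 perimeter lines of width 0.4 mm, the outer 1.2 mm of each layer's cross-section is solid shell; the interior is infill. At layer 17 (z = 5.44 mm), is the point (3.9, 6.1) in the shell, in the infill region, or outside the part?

At z = 5.44 mm: the r=8 cylinder contributes a regular 24-gon of circumradius 8. Overall, the cross-section is a single solid region. The nearest boundary edge runs (5.66, 5.66)→(4.00, 6.93); distance from the point to it = 0.72 mm. The point is inside the cross-section, 0.72 mm from the nearest boundary — within the 1.2 mm shell band (3 × 0.4).

shell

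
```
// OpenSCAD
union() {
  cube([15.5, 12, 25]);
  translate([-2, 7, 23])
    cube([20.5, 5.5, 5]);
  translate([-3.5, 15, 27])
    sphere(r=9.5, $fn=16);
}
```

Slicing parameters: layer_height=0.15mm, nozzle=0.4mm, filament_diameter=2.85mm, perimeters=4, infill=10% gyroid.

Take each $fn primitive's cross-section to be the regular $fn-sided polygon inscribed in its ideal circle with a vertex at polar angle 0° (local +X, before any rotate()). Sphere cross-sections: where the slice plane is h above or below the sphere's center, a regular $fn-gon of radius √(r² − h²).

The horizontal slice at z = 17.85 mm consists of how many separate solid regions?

2

At z = 17.85 mm: the 15.5×12 cube contributes its full rectangle; the cube at (-2, 7) is not intersected at this z (z outside [23, 28]); the r=9.5 sphere at (-3.5, 15) contributes a regular 16-gon of circumradius √(9.5²−9.15²) = 2.555; Merging all regions: the 2 present regions are separate (no shared area or edge), so areas and boundary lengths simply add and each stays a separate island — 2 connected regions. The result has 2 disconnected regions.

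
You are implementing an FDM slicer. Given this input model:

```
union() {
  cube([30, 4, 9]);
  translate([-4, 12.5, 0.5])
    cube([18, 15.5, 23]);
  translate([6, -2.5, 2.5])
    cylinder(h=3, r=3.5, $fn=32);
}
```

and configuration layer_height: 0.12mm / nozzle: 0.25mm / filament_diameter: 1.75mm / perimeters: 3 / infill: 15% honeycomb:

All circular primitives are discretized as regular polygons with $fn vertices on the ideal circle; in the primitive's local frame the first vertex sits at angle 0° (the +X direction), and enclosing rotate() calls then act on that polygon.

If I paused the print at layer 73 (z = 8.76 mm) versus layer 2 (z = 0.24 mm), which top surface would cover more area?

Layer 73 (z = 8.76): the cube (footprint 30×4) is included at this height (area 120.00 mm²); the cube at (-4, 12.5) (footprint 18×15.5) is included at this height (area 279.00 mm²); the cylinder at (6, -2.5) is absent (z outside [2.5, 5.5]); Merging all regions: the 2 present regions are separate (no shared area or edge), so areas and boundary lengths simply add and each stays a separate island — area = 399.00 mm². So its area = 399.00 mm². Layer 2 (z = 0.24): the cube is present — its section is the full 30×4 rectangle (area 120.00 mm²); the cube at (-4, 12.5) is absent (z outside [0.5, 23.5]); the cylinder at (6, -2.5) is absent (z outside [2.5, 5.5]); Combining (union): only the 30×4 cube is present, so the union is just that shape — area = 120.00 mm². So its area = 120.00 mm². Layer 73 is larger (399.00 vs 120.00 mm²).

layer 73 (z = 8.76 mm)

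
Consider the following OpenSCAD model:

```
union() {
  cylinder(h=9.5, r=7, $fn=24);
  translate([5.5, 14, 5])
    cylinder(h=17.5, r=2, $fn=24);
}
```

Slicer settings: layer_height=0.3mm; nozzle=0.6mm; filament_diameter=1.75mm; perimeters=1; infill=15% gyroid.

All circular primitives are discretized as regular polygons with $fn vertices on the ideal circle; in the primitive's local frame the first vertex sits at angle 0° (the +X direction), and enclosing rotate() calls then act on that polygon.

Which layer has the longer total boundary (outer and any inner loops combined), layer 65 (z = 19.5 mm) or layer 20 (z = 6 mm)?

Layer 65 (z = 19.5): the cylinder is absent (z outside [0, 9.5]); the r=2 cylinder at (5.5, 14) gives a regular 24-gon of circumradius 2 (constant along its height) (perimeter = 2·24·2.000·sin(180°/24) = 12.53 mm); Taking the union: only the r=2 cylinder at (5.5, 14) is present, so the union is just that shape — boundary = 12.53 mm. So its perimeter = 12.53 mm. Layer 20 (z = 6): the r=7 cylinder contributes a regular 24-gon of circumradius 7 (perimeter = 2·24·7.000·sin(180°/24) = 43.86 mm); the r=2 cylinder at (5.5, 14) contributes a regular 24-gon of circumradius 2 (perimeter = 2·24·2.000·sin(180°/24) = 12.53 mm); Combining (union): the 2 present regions are separate (no shared area or edge), so areas and boundary lengths simply add and each stays a separate island — boundary = 56.39 mm. So its perimeter = 56.39 mm. Layer 20 is larger (56.39 vs 12.53 mm).

layer 20 (z = 6 mm)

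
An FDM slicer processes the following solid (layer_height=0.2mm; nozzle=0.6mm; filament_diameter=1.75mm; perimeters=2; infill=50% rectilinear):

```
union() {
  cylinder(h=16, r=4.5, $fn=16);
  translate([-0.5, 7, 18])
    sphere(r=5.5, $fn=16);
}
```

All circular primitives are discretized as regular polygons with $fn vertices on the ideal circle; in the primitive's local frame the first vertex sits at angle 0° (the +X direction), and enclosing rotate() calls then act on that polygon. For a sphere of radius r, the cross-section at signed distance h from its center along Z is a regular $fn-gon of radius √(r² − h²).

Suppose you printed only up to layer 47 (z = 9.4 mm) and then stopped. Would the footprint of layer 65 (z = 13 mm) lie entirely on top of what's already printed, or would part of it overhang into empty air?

Compare the two slices. At z = 9.4: the cylinder: section is a regular 16-gon, circumradius r=4.5 (area = (16/2)·4.500²·sin(360°/16) = 61.99 mm²); the sphere at (-0.5, 7) is not intersected at this z (|z−center|=8.600 > r=5.5); Combining (union): only the r=4.5 cylinder is present, so the union is just that shape — area = 61.99 mm². At z = 13: the r=4.5 cylinder gives a regular 16-gon of circumradius 4.5 (constant along its height) (area = (16/2)·4.500²·sin(360°/16) = 61.99 mm²); the r=5.5 sphere at (-0.5, 7) contributes a regular 16-gon of circumradius √(5.5²−5²) = 2.291 (area = (16/2)·2.291²·sin(360°/16) = 16.07 mm²); Taking the union: the 2 present regions are separate (no shared area or edge), so areas and boundary lengths simply add and each stays a separate island — area = 78.07 mm². Checking containment: at z = 13 the cross-section extends beyond the z = 9.4 cross-section by about 16.07 mm².

part overhangs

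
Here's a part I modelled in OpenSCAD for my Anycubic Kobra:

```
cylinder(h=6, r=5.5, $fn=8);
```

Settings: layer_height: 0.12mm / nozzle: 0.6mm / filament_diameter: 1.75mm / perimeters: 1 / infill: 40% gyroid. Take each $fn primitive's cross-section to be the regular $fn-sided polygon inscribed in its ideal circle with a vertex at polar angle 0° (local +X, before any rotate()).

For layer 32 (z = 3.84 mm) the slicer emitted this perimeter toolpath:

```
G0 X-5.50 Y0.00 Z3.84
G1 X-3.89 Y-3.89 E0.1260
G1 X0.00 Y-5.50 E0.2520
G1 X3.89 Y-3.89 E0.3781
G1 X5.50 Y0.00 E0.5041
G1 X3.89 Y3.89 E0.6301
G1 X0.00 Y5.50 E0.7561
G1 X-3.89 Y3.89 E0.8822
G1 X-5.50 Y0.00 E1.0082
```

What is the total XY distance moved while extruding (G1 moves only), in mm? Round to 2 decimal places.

Sum the Euclidean lengths of each G1 segment: total = 33.68 mm.

33.68 mm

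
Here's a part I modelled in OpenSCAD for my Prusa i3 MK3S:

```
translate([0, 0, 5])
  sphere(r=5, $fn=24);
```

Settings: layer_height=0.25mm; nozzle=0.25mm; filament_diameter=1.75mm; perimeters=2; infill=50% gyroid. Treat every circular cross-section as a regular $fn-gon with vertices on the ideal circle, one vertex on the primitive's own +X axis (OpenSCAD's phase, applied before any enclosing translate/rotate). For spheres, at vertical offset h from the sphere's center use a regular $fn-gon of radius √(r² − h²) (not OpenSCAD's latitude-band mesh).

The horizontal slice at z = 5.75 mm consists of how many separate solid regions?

At z = 5.75 mm: the r=5 sphere contributes a regular 24-gon of circumradius √(5²−0.75²) = 4.943. The result has 1 disconnected region.

1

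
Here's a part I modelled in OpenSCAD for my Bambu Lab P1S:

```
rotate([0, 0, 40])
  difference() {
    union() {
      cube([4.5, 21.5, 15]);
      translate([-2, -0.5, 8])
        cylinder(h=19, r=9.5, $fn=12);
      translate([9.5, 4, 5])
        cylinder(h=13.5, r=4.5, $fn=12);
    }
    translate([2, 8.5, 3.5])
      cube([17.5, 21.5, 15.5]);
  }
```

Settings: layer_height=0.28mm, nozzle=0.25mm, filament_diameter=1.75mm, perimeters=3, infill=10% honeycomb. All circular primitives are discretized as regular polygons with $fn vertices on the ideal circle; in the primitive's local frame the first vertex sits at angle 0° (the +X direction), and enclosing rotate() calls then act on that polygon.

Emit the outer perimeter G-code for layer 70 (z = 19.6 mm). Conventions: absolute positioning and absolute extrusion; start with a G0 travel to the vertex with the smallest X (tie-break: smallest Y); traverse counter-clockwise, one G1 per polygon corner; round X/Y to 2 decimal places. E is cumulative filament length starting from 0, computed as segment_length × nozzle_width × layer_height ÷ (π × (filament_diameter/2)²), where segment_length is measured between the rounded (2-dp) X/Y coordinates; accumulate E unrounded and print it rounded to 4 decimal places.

G0 X-10.57 Y-3.32 Z19.60
G1 X-8.49 Y-7.78 E0.1432
G1 X-4.46 Y-10.60 E0.2864
G1 X0.44 Y-11.02 E0.4295
G1 X4.90 Y-8.95 E0.5726
G1 X7.72 Y-4.92 E0.7157
G1 X8.14 Y-0.02 E0.8589
G1 X6.07 Y4.44 E1.0020
G1 X2.04 Y7.26 E1.1451
G1 X-2.86 Y7.69 E1.2883
G1 X-7.32 Y5.61 E1.4315
G1 X-10.14 Y1.58 E1.5746
G1 X-10.57 Y-3.32 E1.7178

At z = 19.6 mm: the cube does not reach this height (z outside [0, 15]); the r=9.5 cylinder at (-2, -0.5) contributes a regular 12-gon of circumradius 9.5; the cylinder at (9.5, 4) is not intersected at this z (z outside [5, 18.5]); Combining (union): only the r=9.5 cylinder at (-2, -0.5) is present, so the union is just that shape — 1 connected region; the cube at (2, 8.5) does not reach this height (z outside [3.5, 19]); After the difference (first − rest): none of the subtracted shapes is present at this height, so the result so far is unchanged — 1 connected region; (rotated 40° about Z; rotation is an isometry so areas/perimeters/island counts are preserved). The outline is a single polygon with 12 vertices. Extrusion per mm of travel: 0.25 × 0.28 / (π × 0.875²) = 0.029103. Accumulating E over each segment gives final E = 1.7178.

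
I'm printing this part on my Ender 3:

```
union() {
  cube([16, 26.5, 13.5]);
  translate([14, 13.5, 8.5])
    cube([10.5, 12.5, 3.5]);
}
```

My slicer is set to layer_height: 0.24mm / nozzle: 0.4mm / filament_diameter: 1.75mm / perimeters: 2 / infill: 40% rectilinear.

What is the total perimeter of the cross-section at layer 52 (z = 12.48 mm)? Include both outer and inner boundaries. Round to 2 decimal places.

At z = 12.48 mm: the cube (footprint 16×26.5) is included at this height (perimeter 85.00 mm); the cube at (14, 13.5) is not intersected at this z (z outside [8.5, 12]); Taking the union: only the 16×26.5 cube is present, so the union is just that shape — boundary = 85.00 mm. Overall, the cross-section is a single solid region. Total boundary length (outer) = 85.00 mm.

85.00 mm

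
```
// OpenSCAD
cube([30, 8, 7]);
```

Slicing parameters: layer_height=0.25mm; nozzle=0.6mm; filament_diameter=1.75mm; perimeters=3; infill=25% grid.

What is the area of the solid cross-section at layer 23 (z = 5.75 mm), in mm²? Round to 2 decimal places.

At z = 5.75 mm: the 30×8 cube contributes its full rectangle (area 240.00 mm²). Overall, the cross-section is a single solid region. Net area = 240.00 mm².

240.00 mm²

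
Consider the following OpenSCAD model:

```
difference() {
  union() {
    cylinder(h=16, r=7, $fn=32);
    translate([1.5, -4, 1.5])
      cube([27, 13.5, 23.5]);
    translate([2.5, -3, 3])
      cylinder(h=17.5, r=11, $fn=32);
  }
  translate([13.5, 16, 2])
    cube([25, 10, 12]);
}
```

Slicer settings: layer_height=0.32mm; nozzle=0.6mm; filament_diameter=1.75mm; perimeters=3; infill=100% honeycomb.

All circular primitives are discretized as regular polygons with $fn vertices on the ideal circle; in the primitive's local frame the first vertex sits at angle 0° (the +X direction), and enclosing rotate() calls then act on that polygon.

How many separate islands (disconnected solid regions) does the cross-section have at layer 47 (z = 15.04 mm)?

1

At z = 15.04 mm: the cylinder: section is a regular 32-gon, circumradius r=7; the cube at (1.5, -4) (footprint 27×13.5) is included at this height; the r=11 cylinder at (2.5, -3) gives a regular 32-gon of circumradius 11 (constant along its height); Taking the union: the regions partially overlap (shared area 270.28 mm²), so overlapping operands fuse into one piece — 1 connected region; the cube at (13.5, 16) does not reach this height (z outside [2, 14]); After the difference (first − rest): none of the subtracted shapes is present at this height, so that combined region is unchanged — 1 connected region. Overall, the cross-section is a single solid region. Island count = 1.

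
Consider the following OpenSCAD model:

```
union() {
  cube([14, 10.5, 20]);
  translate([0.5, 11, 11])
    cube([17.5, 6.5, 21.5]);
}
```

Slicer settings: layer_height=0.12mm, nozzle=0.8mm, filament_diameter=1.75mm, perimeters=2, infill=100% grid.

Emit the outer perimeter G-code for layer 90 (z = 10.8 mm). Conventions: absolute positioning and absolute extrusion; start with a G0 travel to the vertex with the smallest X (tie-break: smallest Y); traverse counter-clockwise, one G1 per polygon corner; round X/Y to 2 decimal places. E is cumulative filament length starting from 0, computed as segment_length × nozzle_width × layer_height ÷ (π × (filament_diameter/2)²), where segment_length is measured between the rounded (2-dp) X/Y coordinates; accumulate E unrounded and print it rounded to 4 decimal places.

G0 X0.00 Y0.00 Z10.80
G1 X14.00 Y0.00 E0.5588
G1 X14.00 Y10.50 E0.9778
G1 X0.00 Y10.50 E1.5366
G1 X0.00 Y0.00 E1.9557

At z = 10.8 mm: the 14×10.5 cube contributes its full rectangle; the cube at (0.5, 11) does not reach this height (z outside [11, 32.5]); Combining (union): only the 14×10.5 cube is present, so the union is just that shape — 1 connected region. The outline is a single polygon with 4 vertices. Extrusion per mm of travel: 0.8 × 0.12 / (π × 0.875²) = 0.039912. Accumulating E over each segment gives final E = 1.9557.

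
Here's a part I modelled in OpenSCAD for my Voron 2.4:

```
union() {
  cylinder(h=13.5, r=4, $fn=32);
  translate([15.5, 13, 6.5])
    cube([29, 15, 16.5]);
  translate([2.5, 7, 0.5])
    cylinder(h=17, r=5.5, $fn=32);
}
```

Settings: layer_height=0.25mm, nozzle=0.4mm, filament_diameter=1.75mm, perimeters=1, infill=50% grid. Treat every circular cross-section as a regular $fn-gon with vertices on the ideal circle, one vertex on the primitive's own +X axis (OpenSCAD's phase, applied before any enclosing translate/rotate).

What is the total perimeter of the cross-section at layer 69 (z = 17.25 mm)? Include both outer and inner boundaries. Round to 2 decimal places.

At z = 17.25 mm: the cylinder is absent (z outside [0, 13.5]); the cube at (15.5, 13) is present — its section is the full 29×15 rectangle (perimeter 88.00 mm); the r=5.5 cylinder at (2.5, 7) contributes a regular 32-gon of circumradius 5.5 (perimeter = 2·32·5.500·sin(180°/32) = 34.50 mm); Taking the union: the 2 present regions are separate (no shared area or edge), so areas and boundary lengths simply add and each stays a separate island — boundary = 122.50 mm. Overall, the cross-section has 2 separate islands. Total boundary length (outer) = 122.50 mm.

122.50 mm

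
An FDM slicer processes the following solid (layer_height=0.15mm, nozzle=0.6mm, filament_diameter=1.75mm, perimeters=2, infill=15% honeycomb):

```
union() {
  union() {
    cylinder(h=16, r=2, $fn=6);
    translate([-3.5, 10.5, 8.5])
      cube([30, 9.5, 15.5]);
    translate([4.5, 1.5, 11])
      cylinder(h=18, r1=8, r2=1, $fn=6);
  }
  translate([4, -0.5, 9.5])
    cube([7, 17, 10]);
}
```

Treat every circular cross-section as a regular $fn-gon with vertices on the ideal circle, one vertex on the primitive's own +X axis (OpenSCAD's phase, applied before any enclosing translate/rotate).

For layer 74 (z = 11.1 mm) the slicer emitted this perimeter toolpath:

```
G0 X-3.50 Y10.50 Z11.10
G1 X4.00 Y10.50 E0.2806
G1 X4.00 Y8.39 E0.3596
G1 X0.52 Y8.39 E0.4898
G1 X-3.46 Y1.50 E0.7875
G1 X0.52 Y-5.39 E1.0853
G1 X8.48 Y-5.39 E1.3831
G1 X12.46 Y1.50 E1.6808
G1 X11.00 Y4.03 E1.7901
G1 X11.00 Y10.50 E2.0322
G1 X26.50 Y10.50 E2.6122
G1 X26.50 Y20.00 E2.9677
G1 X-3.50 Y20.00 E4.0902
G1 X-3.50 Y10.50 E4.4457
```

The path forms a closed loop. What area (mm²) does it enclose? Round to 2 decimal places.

469.80 mm²

Apply the shoelace formula to the sequence of (X, Y) vertices; enclosed area = 469.80 mm².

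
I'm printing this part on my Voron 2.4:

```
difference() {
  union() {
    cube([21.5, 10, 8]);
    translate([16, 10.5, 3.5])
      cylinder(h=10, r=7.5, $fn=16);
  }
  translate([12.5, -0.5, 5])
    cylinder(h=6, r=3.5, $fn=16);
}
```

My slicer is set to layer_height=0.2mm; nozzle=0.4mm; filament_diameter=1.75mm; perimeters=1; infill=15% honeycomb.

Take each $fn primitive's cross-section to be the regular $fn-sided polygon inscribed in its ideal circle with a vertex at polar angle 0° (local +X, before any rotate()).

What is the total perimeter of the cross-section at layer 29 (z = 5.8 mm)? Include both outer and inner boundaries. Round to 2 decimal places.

78.11 mm

At z = 5.8 mm: the cube is present — its section is the full 21.5×10 rectangle (perimeter 63.00 mm); the cylinder at (16, 10.5): section is a regular 16-gon, circumradius r=7.5 (perimeter = 2·16·7.500·sin(180°/16) = 46.82 mm); Combining (union): the regions partially overlap (shared area 73.18 mm²), so the edge portions inside another operand are dropped and the merged outline is re-measured after clipping — boundary = 75.01 mm; the r=3.5 cylinder at (12.5, -0.5) contributes a regular 16-gon of circumradius 3.5 (perimeter = 2·16·3.500·sin(180°/16) = 21.85 mm); Subtracting the remaining from the first: starting from the result so far, the r=3.5 cylinder at (12.5, -0.5) partially overlaps it — only the 15.30 mm² overlap (of its 37.50 mm²) is removed, clipping the outline — boundary = 78.11 mm. Overall, the cross-section is a single solid region. Total boundary length (outer) = 78.11 mm.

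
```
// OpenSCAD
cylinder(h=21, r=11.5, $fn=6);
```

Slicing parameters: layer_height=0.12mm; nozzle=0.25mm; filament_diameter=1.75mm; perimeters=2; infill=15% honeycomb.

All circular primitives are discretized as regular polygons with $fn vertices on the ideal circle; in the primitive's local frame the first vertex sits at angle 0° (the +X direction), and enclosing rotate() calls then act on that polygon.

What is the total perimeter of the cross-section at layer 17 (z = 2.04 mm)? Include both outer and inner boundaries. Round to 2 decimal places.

At z = 2.04 mm: the r=11.5 cylinder contributes a regular 6-gon of circumradius 11.5 (perimeter = 2·6·11.500·sin(180°/6) = 69.00 mm). Overall, the cross-section is a single solid region. Total boundary length (outer) = 69.00 mm.

69.00 mm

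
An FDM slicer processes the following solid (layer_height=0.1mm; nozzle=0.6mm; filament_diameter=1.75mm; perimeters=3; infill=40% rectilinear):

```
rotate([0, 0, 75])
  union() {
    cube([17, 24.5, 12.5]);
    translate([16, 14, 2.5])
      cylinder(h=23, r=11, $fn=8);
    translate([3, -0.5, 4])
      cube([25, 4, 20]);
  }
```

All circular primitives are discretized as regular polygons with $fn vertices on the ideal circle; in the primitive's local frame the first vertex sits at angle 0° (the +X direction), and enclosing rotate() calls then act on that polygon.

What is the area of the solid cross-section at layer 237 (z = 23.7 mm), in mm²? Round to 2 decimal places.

441.64 mm²

At z = 23.7 mm: the cube is absent (z outside [0, 12.5]); the r=11 cylinder at (16, 14) gives a regular 8-gon of circumradius 11 (constant along its height) (area = (8/2)·11.000²·sin(360°/8) = 342.24 mm²); the cube at (3, -0.5) (footprint 25×4) is included at this height (area 100.00 mm²); Combining (union): the regions partially overlap — summed areas 442.24 mm² minus the doubly-counted overlap 0.60 mm² gives 441.64 mm² — area = 441.64 mm²; (whole slice rotated 75° about Z — lengths, areas and connectivity unchanged). Overall, the cross-section is a single solid region. Net area = 441.64 mm².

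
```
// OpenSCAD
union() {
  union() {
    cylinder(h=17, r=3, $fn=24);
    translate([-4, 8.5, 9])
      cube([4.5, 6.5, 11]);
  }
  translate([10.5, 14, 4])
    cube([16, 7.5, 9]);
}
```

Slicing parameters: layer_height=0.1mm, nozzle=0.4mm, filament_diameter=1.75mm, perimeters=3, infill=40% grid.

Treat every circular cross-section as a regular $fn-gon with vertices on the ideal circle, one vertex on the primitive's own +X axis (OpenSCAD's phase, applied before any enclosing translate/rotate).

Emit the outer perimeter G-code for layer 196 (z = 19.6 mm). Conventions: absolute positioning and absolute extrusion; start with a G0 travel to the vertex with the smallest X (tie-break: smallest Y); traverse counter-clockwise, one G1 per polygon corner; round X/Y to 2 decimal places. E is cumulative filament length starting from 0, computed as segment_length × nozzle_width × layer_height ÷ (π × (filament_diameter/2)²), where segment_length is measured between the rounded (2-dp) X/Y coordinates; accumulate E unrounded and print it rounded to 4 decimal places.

G0 X-4.00 Y8.50 Z19.60
G1 X0.50 Y8.50 E0.0748
G1 X0.50 Y15.00 E0.1829
G1 X-4.00 Y15.00 E0.2578
G1 X-4.00 Y8.50 E0.3659

At z = 19.6 mm: the cylinder does not reach this height (z outside [0, 17]); the cube at (-4, 8.5) (footprint 4.5×6.5) is included at this height; Merging all regions: only the 4.5×6.5 cube at (-4, 8.5) is present, so the union is just that shape — 1 connected region; the cube at (10.5, 14) is absent (z outside [4, 13]); Taking the union: only that combined region is present, so the union is just that shape — 1 connected region. The outline is a single polygon with 4 vertices. Extrusion per mm of travel: 0.4 × 0.1 / (π × 0.875²) = 0.016630. Accumulating E over each segment gives final E = 0.3659.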